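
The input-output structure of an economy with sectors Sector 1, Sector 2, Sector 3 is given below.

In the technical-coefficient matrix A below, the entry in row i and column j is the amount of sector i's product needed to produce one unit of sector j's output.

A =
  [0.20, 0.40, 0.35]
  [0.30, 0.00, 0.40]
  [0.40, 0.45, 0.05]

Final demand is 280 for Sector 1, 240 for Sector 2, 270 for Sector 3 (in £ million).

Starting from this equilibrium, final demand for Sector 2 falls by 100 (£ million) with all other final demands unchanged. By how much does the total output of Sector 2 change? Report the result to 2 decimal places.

I − A =
  [   0.80    -0.40    -0.35]
  [  -0.30     1.00    -0.40]
  [  -0.40    -0.45     0.95]
Cofactors of I−A, C_ij = (−1)^(i+j)·(minor ij) (rows/columns in the sector order above):
  C_11 = (1.00)(0.95) − (-0.40)(-0.45) = 0.7700
  C_12 = −[(-0.30)(0.95) − (-0.40)(-0.40)] = 0.4450
  C_13 = (-0.30)(-0.45) − (1.00)(-0.40) = 0.5350
  C_21 = −[(-0.40)(0.95) − (-0.35)(-0.45)] = 0.5375
  C_22 = (0.80)(0.95) − (-0.35)(-0.40) = 0.6200
  C_23 = −[(0.80)(-0.45) − (-0.40)(-0.40)] = 0.5200
  C_31 = (-0.40)(-0.40) − (-0.35)(1.00) = 0.5100
  C_32 = −[(0.80)(-0.40) − (-0.35)(-0.30)] = 0.4250
  C_33 = (0.80)(1.00) − (-0.40)(-0.30) = 0.6800
det(I−A) = Σ_j (I−A)_1j·C_1j = (0.80)(0.7700) + (-0.40)(0.4450) + (-0.35)(0.5350) = 0.25075
adj(I−A) = Cᵀ =
  [ 0.7700   0.5375   0.5100]
  [ 0.4450   0.6200   0.4250]
  [ 0.5350   0.5200   0.6800]
(I − A)⁻¹ = adj(I−A) / det(I−A) ≈
  [   3.0708     2.1436     2.0339]
  [   1.7747     2.4726     1.6949]
  [   2.1336     2.0738     2.7119]
Δx = (I − A)⁻¹ Δd with Δd having -100 in the Sector 2 component and 0 elsewhere.
So Δx_2 = L_22 · (-100), where L_22 = adj(I−A)_22 / det(I−A) = 0.6200 / 0.25075.
Δx_2 = 0.6200 × (-100) / 0.25075 = -62.00 / 0.25075 ≈ -247.26.

Δx_2 = -247.26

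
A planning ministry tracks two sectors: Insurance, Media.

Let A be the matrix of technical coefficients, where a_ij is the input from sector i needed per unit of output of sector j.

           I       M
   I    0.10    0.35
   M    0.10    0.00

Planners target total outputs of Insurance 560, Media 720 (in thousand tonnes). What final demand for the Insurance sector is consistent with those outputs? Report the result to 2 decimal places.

d_I = 252.00

I − A =
  [   0.90    -0.35]
  [  -0.10     1.00]
d = (I − A) x:
  d_I = (+0.90)·560 + (-0.35)·720 = 252.00
  d_M = (-0.10)·560 + (+1.00)·720 = 664.00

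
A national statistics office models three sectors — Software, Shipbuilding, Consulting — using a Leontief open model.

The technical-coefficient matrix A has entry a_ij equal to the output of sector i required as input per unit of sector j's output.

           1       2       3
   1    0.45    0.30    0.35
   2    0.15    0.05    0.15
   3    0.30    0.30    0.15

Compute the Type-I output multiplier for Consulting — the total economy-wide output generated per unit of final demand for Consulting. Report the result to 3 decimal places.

m_3 = 3.927

I − A =
  [   0.55    -0.30    -0.35]
  [  -0.15     0.95    -0.15]
  [  -0.30    -0.30     0.85]
Cofactors of I−A, C_ij = (−1)^(i+j)·(minor ij) (rows/columns in the sector order above):
  C_11 = (0.95)(0.85) − (-0.15)(-0.30) = 0.7625
  C_12 = −[(-0.15)(0.85) − (-0.15)(-0.30)] = 0.1725
  C_13 = (-0.15)(-0.30) − (0.95)(-0.30) = 0.3300
  C_21 = −[(-0.30)(0.85) − (-0.35)(-0.30)] = 0.3600
  C_22 = (0.55)(0.85) − (-0.35)(-0.30) = 0.3625
  C_23 = −[(0.55)(-0.30) − (-0.30)(-0.30)] = 0.2550
  C_31 = (-0.30)(-0.15) − (-0.35)(0.95) = 0.3775
  C_32 = −[(0.55)(-0.15) − (-0.35)(-0.15)] = 0.1350
  C_33 = (0.55)(0.95) − (-0.30)(-0.15) = 0.4775
det(I−A) = Σ_j (I−A)_1j·C_1j = (0.55)(0.7625) + (-0.30)(0.1725) + (-0.35)(0.3300) = 0.252125
adj(I−A) = Cᵀ =
  [ 0.7625   0.3600   0.3775]
  [ 0.1725   0.3625   0.1350]
  [ 0.3300   0.2550   0.4775]
(I − A)⁻¹ = adj(I−A) / det(I−A) ≈
  [   3.0243     1.4279     1.4973]
  [   0.6842     1.4378     0.5354]
  [   1.3089     1.0114     1.8939]
The output multiplier for sector j is the column-j sum of the Leontief inverse (I − A)⁻¹ = adj(I−A) / det(I−A).
Column 3 of adj(I−A): (0.3775, 0.1350, 0.4775); det(I−A) = 0.252125.
m_3 = (0.3775 + 0.1350 + 0.4775) / 0.252125 = 0.99 / 0.252125 ≈ 3.927.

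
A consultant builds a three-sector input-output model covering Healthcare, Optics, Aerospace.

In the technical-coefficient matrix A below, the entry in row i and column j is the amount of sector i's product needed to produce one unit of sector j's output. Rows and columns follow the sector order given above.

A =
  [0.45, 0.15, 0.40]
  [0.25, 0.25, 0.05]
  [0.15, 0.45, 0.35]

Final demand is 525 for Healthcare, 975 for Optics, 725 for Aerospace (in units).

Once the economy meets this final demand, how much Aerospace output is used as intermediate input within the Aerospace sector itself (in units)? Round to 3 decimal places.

I − A =
  [   0.55    -0.15    -0.40]
  [  -0.25     0.75    -0.05]
  [  -0.15    -0.45     0.65]
Cofactors of I−A, C_ij = (−1)^(i+j)·(minor ij) (rows/columns in the sector order above):
  C_11 = (0.75)(0.65) − (-0.05)(-0.45) = 0.4650
  C_12 = −[(-0.25)(0.65) − (-0.05)(-0.15)] = 0.1700
  C_13 = (-0.25)(-0.45) − (0.75)(-0.15) = 0.2250
  C_21 = −[(-0.15)(0.65) − (-0.40)(-0.45)] = 0.2775
  C_22 = (0.55)(0.65) − (-0.40)(-0.15) = 0.2975
  C_23 = −[(0.55)(-0.45) − (-0.15)(-0.15)] = 0.2700
  C_31 = (-0.15)(-0.05) − (-0.40)(0.75) = 0.3075
  C_32 = −[(0.55)(-0.05) − (-0.40)(-0.25)] = 0.1275
  C_33 = (0.55)(0.75) − (-0.15)(-0.25) = 0.3750
det(I−A) = Σ_j (I−A)_1j·C_1j = (0.55)(0.4650) + (-0.15)(0.1700) + (-0.40)(0.2250) = 0.14025
adj(I−A) = Cᵀ =
  [ 0.4650   0.2775   0.3075]
  [ 0.1700   0.2975   0.1275]
  [ 0.2250   0.2700   0.3750]
(I − A)⁻¹ = adj(I−A) / det(I−A) ≈
  [   3.3155     1.9786     2.1925]
  [   1.2121     2.1212     0.9091]
  [   1.6043     1.9251     2.6738]
First solve x = (I − A)⁻¹ d = adj(I−A)·d / det(I−A); in particular x_3 = (0.2250·525 + 0.2700·975 + 0.3750·725) / 0.14025 = 653.25 / 0.14025 ≈ 4657.75401.
Intermediate flow from 3 to 3: z_33 = a_33 · x_3 = 0.35 × 653.25 / 0.14025 = 228.6375 / 0.14025 ≈ 1630.214.

z_33 = 1630.214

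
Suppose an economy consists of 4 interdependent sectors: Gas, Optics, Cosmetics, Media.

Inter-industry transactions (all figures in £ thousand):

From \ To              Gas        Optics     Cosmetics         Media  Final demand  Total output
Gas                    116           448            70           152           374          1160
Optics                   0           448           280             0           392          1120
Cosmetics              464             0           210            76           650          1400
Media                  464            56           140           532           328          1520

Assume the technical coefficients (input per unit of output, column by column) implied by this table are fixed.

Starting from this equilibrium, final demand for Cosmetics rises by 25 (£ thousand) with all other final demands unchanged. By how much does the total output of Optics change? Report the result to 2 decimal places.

Δx_2 = 11.30

Technical coefficients a_ij = z_ij / X_j:
  a_11 = 116/1160 = 0.10, a_21 = 0/1160 = 0.00, a_31 = 464/1160 = 0.40, a_41 = 464/1160 = 0.40
  a_12 = 448/1120 = 0.40, a_22 = 448/1120 = 0.40, a_32 = 0/1120 = 0.00, a_42 = 56/1120 = 0.05
  a_13 = 70/1400 = 0.05, a_23 = 280/1400 = 0.20, a_33 = 210/1400 = 0.15, a_43 = 140/1400 = 0.10
  a_14 = 152/1520 = 0.10, a_24 = 0/1520 = 0.00, a_34 = 76/1520 = 0.05, a_44 = 532/1520 = 0.35
I − A =
  [   0.90    -0.40    -0.05    -0.10]
  [   0.00     0.60    -0.20     0.00]
  [  -0.40     0.00     0.85    -0.05]
  [  -0.40    -0.05    -0.10     0.65]
Compute the cofactors C_ij = (−1)^(i+j)·(3×3 minor ij) of I−A; the adjugate is their transpose:
adj(I−A) = Cᵀ =
  [ 0.328000   0.223375   0.078500   0.056500]
  [ 0.056000   0.440750   0.109000   0.017000]
  [ 0.168000   0.116250   0.327000   0.051000]
  [ 0.232000   0.189250   0.107000   0.415000]
det(I−A) = Σ_j (I−A)_1j·C_1j = (0.90)(0.328000) + (-0.40)(0.056000) + (-0.05)(0.168000) + (-0.10)(0.232000) = 0.2412
(I − A)⁻¹ = adj(I−A) / det(I−A) ≈
  [   1.3599     0.9261     0.3255     0.2342]
  [   0.2322     1.8273     0.4519     0.0705]
  [   0.6965     0.4820     1.3557     0.2114]
  [   0.9619     0.7846     0.4436     1.7206]
Δx = (I − A)⁻¹ Δd with Δd having +25 in the Cosmetics component and 0 elsewhere.
So Δx_2 = L_23 · (+25), where L_23 = adj(I−A)_23 / det(I−A) = 0.109000 / 0.2412.
Δx_2 = 0.109000 × (+25) / 0.2412 = 2.725 / 0.2412 ≈ 11.30.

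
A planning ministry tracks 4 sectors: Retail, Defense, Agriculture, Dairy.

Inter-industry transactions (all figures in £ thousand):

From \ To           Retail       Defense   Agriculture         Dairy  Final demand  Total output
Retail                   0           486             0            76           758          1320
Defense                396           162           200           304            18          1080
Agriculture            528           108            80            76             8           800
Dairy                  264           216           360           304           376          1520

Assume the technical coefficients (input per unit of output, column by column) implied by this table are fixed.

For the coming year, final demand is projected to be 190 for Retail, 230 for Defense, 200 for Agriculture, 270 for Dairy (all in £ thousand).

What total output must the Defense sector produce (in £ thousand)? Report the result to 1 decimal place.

x_2 = 996.9

Technical coefficients a_ij = z_ij / X_j:
  a_11 = 0/1320 = 0.00, a_21 = 396/1320 = 0.30, a_31 = 528/1320 = 0.40, a_41 = 264/1320 = 0.20
  a_12 = 486/1080 = 0.45, a_22 = 162/1080 = 0.15, a_32 = 108/1080 = 0.10, a_42 = 216/1080 = 0.20
  a_13 = 0/800 = 0.00, a_23 = 200/800 = 0.25, a_33 = 80/800 = 0.10, a_43 = 360/800 = 0.45
  a_14 = 76/1520 = 0.05, a_24 = 304/1520 = 0.20, a_34 = 76/1520 = 0.05, a_44 = 304/1520 = 0.20
I − A =
  [   1.00    -0.45     0.00    -0.05]
  [  -0.30     0.85    -0.25    -0.20]
  [  -0.40    -0.10     0.90    -0.05]
  [  -0.20    -0.20    -0.45     0.80]
Compute the cofactors C_ij = (−1)^(i+j)·(3×3 minor ij) of I−A; the adjugate is their transpose:
adj(I−A) = Cᵀ =
  [ 0.525375   0.325125   0.152125   0.123625]
  [ 0.363750   0.679500   0.294250   0.211000]
  [ 0.295500   0.241500   0.502500   0.110250]
  [ 0.388500   0.387000   0.394250   0.573500]
det(I−A) = Σ_j (I−A)_1j·C_1j = (1.00)(0.525375) + (-0.45)(0.363750) + (0.00)(0.295500) + (-0.05)(0.388500) = 0.3422625
(I − A)⁻¹ = adj(I−A) / det(I−A) ≈
  [   1.5350     0.9499     0.4445     0.3612]
  [   1.0628     1.9853     0.8597     0.6165]
  [   0.8634     0.7056     1.4682     0.3221]
  [   1.1351     1.1307     1.1519     1.6756]
x = (I − A)⁻¹ d = adj(I−A)·d / det(I−A), with det(I−A) = 0.3422625:
  x_1 = (0.525375·190 + 0.325125·230 + 0.152125·200 + 0.123625·270) / 0.3422625 = 238.40375 / 0.3422625 ≈ 696.6
  x_2 = (0.363750·190 + 0.679500·230 + 0.294250·200 + 0.211000·270) / 0.3422625 = 341.2175 / 0.3422625 ≈ 996.9
  x_3 = (0.295500·190 + 0.241500·230 + 0.502500·200 + 0.110250·270) / 0.3422625 = 241.9575 / 0.3422625 ≈ 706.9
  x_4 = (0.388500·190 + 0.387000·230 + 0.394250·200 + 0.573500·270) / 0.3422625 = 396.52 / 0.3422625 ≈ 1158.5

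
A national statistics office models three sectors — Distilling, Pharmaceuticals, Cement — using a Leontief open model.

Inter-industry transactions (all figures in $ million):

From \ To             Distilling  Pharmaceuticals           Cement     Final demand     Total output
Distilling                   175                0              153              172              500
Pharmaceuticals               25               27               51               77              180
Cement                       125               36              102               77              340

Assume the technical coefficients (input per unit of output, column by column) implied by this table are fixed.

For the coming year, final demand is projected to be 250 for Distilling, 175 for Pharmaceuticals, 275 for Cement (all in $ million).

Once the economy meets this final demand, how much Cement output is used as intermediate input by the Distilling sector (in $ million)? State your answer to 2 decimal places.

Technical coefficients a_ij = z_ij / X_j:
  a_11 = 175/500 = 0.35, a_21 = 25/500 = 0.05, a_31 = 125/500 = 0.25
  a_12 = 0/180 = 0.00, a_22 = 27/180 = 0.15, a_32 = 36/180 = 0.20
  a_13 = 153/340 = 0.45, a_23 = 51/340 = 0.15, a_33 = 102/340 = 0.30
I − A =
  [   0.65     0.00    -0.45]
  [  -0.05     0.85    -0.15]
  [  -0.25    -0.20     0.70]
Cofactors of I−A, C_ij = (−1)^(i+j)·(minor ij) (rows/columns in the sector order above):
  C_11 = (0.85)(0.70) − (-0.15)(-0.20) = 0.5650
  C_12 = −[(-0.05)(0.70) − (-0.15)(-0.25)] = 0.0725
  C_13 = (-0.05)(-0.20) − (0.85)(-0.25) = 0.2225
  C_21 = −[(0.00)(0.70) − (-0.45)(-0.20)] = 0.0900
  C_22 = (0.65)(0.70) − (-0.45)(-0.25) = 0.3425
  C_23 = −[(0.65)(-0.20) − (0.00)(-0.25)] = 0.1300
  C_31 = (0.00)(-0.15) − (-0.45)(0.85) = 0.3825
  C_32 = −[(0.65)(-0.15) − (-0.45)(-0.05)] = 0.1200
  C_33 = (0.65)(0.85) − (0.00)(-0.05) = 0.5525
det(I−A) = Σ_j (I−A)_1j·C_1j = (0.65)(0.5650) + (0.00)(0.0725) + (-0.45)(0.2225) = 0.267125
adj(I−A) = Cᵀ =
  [ 0.5650   0.0900   0.3825]
  [ 0.0725   0.3425   0.1200]
  [ 0.2225   0.1300   0.5525]
(I − A)⁻¹ = adj(I−A) / det(I−A) ≈
  [   2.1151     0.3369     1.4319]
  [   0.2714     1.2822     0.4492]
  [   0.8329     0.4867     2.0683]
First solve x = (I − A)⁻¹ d = adj(I−A)·d / det(I−A); in particular x_1 = (0.5650·250 + 0.0900·175 + 0.3825·275) / 0.267125 = 262.1875 / 0.267125 ≈ 981.5161.
Intermediate flow from 3 to 1: z_31 = a_31 · x_1 = 0.25 × 262.1875 / 0.267125 = 65.546875 / 0.267125 ≈ 245.38.

z_31 = 245.38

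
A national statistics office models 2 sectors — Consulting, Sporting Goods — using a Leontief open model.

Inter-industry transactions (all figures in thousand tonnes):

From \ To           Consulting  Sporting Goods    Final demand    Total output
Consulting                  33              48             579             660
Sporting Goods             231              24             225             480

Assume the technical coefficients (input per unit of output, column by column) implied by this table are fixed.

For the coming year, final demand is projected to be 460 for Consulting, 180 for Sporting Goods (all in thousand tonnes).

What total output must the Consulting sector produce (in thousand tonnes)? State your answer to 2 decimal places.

x_C = 524.50

Technical coefficients a_ij = z_ij / X_j:
  a_CC = 33/660 = 0.05, a_SC = 231/660 = 0.35
  a_CS = 48/480 = 0.10, a_SS = 24/480 = 0.05
I − A =
  [   0.95    -0.10]
  [  -0.35     0.95]
det(I−A) = (0.95)(0.95) − (-0.10)(-0.35) = 0.8675
adj(I−A) = [[0.95, 0.10], [0.35, 0.95]]
(I − A)⁻¹ = adj(I−A) / det(I−A) ≈
  [   1.0951     0.1153]
  [   0.4035     1.0951]
x = (I − A)⁻¹ d = adj(I−A)·d / det(I−A), with det(I−A) = 0.8675:
  x_C = (0.95·460 + 0.10·180) / 0.8675 = 455.00 / 0.8675 ≈ 524.50
  x_S = (0.35·460 + 0.95·180) / 0.8675 = 332.00 / 0.8675 ≈ 382.71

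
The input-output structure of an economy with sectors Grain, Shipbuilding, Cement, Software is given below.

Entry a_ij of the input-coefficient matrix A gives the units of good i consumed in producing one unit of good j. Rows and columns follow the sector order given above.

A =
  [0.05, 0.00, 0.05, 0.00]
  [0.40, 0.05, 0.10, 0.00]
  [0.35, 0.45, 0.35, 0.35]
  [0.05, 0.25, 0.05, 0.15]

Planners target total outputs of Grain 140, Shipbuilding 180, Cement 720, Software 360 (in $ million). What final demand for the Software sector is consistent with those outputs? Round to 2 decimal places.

I − A =
  [   0.95     0.00    -0.05     0.00]
  [  -0.40     0.95    -0.10     0.00]
  [  -0.35    -0.45     0.65    -0.35]
  [  -0.05    -0.25    -0.05     0.85]
d = (I − A) x:
  d_1 = (+0.95)·140 + (+0.00)·180 + (-0.05)·720 + (+0.00)·360 = 97.00
  d_2 = (-0.40)·140 + (+0.95)·180 + (-0.10)·720 + (+0.00)·360 = 43.00
  d_3 = (-0.35)·140 + (-0.45)·180 + (+0.65)·720 + (-0.35)·360 = 212.00
  d_4 = (-0.05)·140 + (-0.25)·180 + (-0.05)·720 + (+0.85)·360 = 218.00

d_4 = 218.00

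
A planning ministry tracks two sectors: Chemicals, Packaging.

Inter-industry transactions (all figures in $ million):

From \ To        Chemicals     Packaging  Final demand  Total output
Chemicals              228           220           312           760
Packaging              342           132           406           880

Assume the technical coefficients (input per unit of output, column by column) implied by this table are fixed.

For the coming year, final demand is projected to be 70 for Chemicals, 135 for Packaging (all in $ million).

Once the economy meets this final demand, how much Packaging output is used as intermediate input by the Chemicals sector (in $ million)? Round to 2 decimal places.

z_PC = 86.97

Technical coefficients a_ij = z_ij / X_j:
  a_CC = 228/760 = 0.30, a_PC = 342/760 = 0.45
  a_CP = 220/880 = 0.25, a_PP = 132/880 = 0.15
I − A =
  [   0.70    -0.25]
  [  -0.45     0.85]
det(I−A) = (0.70)(0.85) − (-0.25)(-0.45) = 0.4825
adj(I−A) = [[0.85, 0.25], [0.45, 0.70]]
(I − A)⁻¹ = adj(I−A) / det(I−A) ≈
  [   1.7617     0.5181]
  [   0.9326     1.4508]
First solve x = (I − A)⁻¹ d = adj(I−A)·d / det(I−A); in particular x_C = (0.85·70 + 0.25·135) / 0.4825 = 93.25 / 0.4825 ≈ 193.2642.
Intermediate flow from P to C: z_PC = a_PC · x_C = 0.45 × 93.25 / 0.4825 = 41.9625 / 0.4825 ≈ 86.97.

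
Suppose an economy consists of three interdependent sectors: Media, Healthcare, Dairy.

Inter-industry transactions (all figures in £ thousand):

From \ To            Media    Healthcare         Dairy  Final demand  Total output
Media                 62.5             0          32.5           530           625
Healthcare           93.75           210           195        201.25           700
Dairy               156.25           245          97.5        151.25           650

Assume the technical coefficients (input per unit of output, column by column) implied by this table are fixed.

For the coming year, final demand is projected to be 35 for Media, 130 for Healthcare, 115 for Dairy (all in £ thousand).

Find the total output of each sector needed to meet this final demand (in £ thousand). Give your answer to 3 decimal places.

Technical coefficients a_ij = z_ij / X_j:
  a_MM = 62.5/625 = 0.10, a_HM = 93.75/625 = 0.15, a_DM = 156.25/625 = 0.25
  a_MH = 0/700 = 0.00, a_HH = 210/700 = 0.30, a_DH = 245/700 = 0.35
  a_MD = 32.5/650 = 0.05, a_HD = 195/650 = 0.30, a_DD = 97.5/650 = 0.15
I − A =
  [   0.90     0.00    -0.05]
  [  -0.15     0.70    -0.30]
  [  -0.25    -0.35     0.85]
Cofactors of I−A, C_ij = (−1)^(i+j)·(minor ij) (rows/columns in the sector order above):
  C_11 = (0.70)(0.85) − (-0.30)(-0.35) = 0.4900
  C_12 = −[(-0.15)(0.85) − (-0.30)(-0.25)] = 0.2025
  C_13 = (-0.15)(-0.35) − (0.70)(-0.25) = 0.2275
  C_21 = −[(0.00)(0.85) − (-0.05)(-0.35)] = 0.0175
  C_22 = (0.90)(0.85) − (-0.05)(-0.25) = 0.7525
  C_23 = −[(0.90)(-0.35) − (0.00)(-0.25)] = 0.3150
  C_31 = (0.00)(-0.30) − (-0.05)(0.70) = 0.0350
  C_32 = −[(0.90)(-0.30) − (-0.05)(-0.15)] = 0.2775
  C_33 = (0.90)(0.70) − (0.00)(-0.15) = 0.6300
det(I−A) = Σ_j (I−A)_1j·C_1j = (0.90)(0.4900) + (0.00)(0.2025) + (-0.05)(0.2275) = 0.429625
adj(I−A) = Cᵀ =
  [ 0.4900   0.0175   0.0350]
  [ 0.2025   0.7525   0.2775]
  [ 0.2275   0.3150   0.6300]
(I − A)⁻¹ = adj(I−A) / det(I−A) ≈
  [   1.1405     0.0407     0.0815]
  [   0.4713     1.7515     0.6459]
  [   0.5295     0.7332     1.4664]
x = (I − A)⁻¹ d = adj(I−A)·d / det(I−A), with det(I−A) = 0.429625:
  x_M = (0.4900·35 + 0.0175·130 + 0.0350·115) / 0.429625 = 23.45 / 0.429625 ≈ 54.582
  x_H = (0.2025·35 + 0.7525·130 + 0.2775·115) / 0.429625 = 136.825 / 0.429625 ≈ 318.475
  x_D = (0.2275·35 + 0.3150·130 + 0.6300·115) / 0.429625 = 121.3625 / 0.429625 ≈ 282.485

x_M = 54.582, x_H = 318.475, x_D = 282.485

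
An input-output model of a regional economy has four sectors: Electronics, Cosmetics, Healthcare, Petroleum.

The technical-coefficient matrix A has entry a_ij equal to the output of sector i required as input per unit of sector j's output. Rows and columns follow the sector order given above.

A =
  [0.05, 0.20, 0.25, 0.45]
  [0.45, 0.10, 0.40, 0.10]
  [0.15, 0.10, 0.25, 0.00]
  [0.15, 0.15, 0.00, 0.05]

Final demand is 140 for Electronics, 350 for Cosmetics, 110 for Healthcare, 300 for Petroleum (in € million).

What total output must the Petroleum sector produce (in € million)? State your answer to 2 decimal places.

I − A =
  [   0.95    -0.20    -0.25    -0.45]
  [  -0.45     0.90    -0.40    -0.10]
  [  -0.15    -0.10     0.75     0.00]
  [  -0.15    -0.15     0.00     0.95]
Compute the cofactors C_ij = (−1)^(i+j)·(3×3 minor ij) of I−A; the adjugate is their transpose:
adj(I−A) = Cᵀ =
  [ 0.592000   0.216875   0.313000   0.303250]
  [ 0.388875   0.590625   0.444625   0.246375]
  [ 0.170250   0.122125   0.618375   0.093500]
  [ 0.154875   0.127500   0.119625   0.478750]
det(I−A) = Σ_j (I−A)_1j·C_1j = (0.95)(0.592000) + (-0.20)(0.388875) + (-0.25)(0.170250) + (-0.45)(0.154875) = 0.37236875
(I − A)⁻¹ = adj(I−A) / det(I−A) ≈
  [   1.5898     0.5824     0.8406     0.8144]
  [   1.0443     1.5861     1.1940     0.6616]
  [   0.4572     0.3280     1.6607     0.2511]
  [   0.4159     0.3424     0.3213     1.2857]
x = (I − A)⁻¹ d = adj(I−A)·d / det(I−A), with det(I−A) = 0.37236875:
  x_1 = (0.592000·140 + 0.216875·350 + 0.313000·110 + 0.303250·300) / 0.37236875 = 284.19125 / 0.37236875 ≈ 763.20
  x_2 = (0.388875·140 + 0.590625·350 + 0.444625·110 + 0.246375·300) / 0.37236875 = 383.9825 / 0.37236875 ≈ 1031.19
  x_3 = (0.170250·140 + 0.122125·350 + 0.618375·110 + 0.093500·300) / 0.37236875 = 162.65 / 0.37236875 ≈ 436.80
  x_4 = (0.154875·140 + 0.127500·350 + 0.119625·110 + 0.478750·300) / 0.37236875 = 223.09125 / 0.37236875 ≈ 599.11

x_4 = 599.11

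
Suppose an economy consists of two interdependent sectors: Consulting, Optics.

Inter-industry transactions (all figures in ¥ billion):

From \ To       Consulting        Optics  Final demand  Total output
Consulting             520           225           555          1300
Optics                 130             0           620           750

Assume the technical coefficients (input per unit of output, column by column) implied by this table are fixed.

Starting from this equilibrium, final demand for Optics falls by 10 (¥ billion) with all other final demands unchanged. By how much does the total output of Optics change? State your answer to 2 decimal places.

Δx_2 = -10.53

Technical coefficients a_ij = z_ij / X_j:
  a_11 = 520/1300 = 0.40, a_21 = 130/1300 = 0.10
  a_12 = 225/750 = 0.30, a_22 = 0/750 = 0.00
I − A =
  [   0.60    -0.30]
  [  -0.10     1.00]
det(I−A) = (0.60)(1.00) − (-0.30)(-0.10) = 0.5700
adj(I−A) = [[1.00, 0.30], [0.10, 0.60]]
(I − A)⁻¹ = adj(I−A) / det(I−A) ≈
  [   1.7544     0.5263]
  [   0.1754     1.0526]
Δx = (I − A)⁻¹ Δd with Δd having -10 in the Optics component and 0 elsewhere.
So Δx_2 = L_22 · (-10), where L_22 = adj(I−A)_22 / det(I−A) = 0.60 / 0.5700.
Δx_2 = 0.60 × (-10) / 0.5700 = -6.00 / 0.5700 ≈ -10.53.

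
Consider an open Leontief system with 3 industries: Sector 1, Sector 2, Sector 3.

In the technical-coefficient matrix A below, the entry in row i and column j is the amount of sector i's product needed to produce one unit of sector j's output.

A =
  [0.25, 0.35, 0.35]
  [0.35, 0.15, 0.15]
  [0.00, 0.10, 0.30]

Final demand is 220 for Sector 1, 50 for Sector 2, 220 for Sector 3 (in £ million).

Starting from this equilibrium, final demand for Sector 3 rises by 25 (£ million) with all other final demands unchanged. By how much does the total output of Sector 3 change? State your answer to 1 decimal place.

I − A =
  [   0.75    -0.35    -0.35]
  [  -0.35     0.85    -0.15]
  [   0.00    -0.10     0.70]
Cofactors of I−A, C_ij = (−1)^(i+j)·(minor ij) (rows/columns in the sector order above):
  C_11 = (0.85)(0.70) − (-0.15)(-0.10) = 0.5800
  C_12 = −[(-0.35)(0.70) − (-0.15)(0.00)] = 0.2450
  C_13 = (-0.35)(-0.10) − (0.85)(0.00) = 0.0350
  C_21 = −[(-0.35)(0.70) − (-0.35)(-0.10)] = 0.2800
  C_22 = (0.75)(0.70) − (-0.35)(0.00) = 0.5250
  C_23 = −[(0.75)(-0.10) − (-0.35)(0.00)] = 0.0750
  C_31 = (-0.35)(-0.15) − (-0.35)(0.85) = 0.3500
  C_32 = −[(0.75)(-0.15) − (-0.35)(-0.35)] = 0.2350
  C_33 = (0.75)(0.85) − (-0.35)(-0.35) = 0.5150
det(I−A) = Σ_j (I−A)_1j·C_1j = (0.75)(0.5800) + (-0.35)(0.2450) + (-0.35)(0.0350) = 0.3370
adj(I−A) = Cᵀ =
  [ 0.5800   0.2800   0.3500]
  [ 0.2450   0.5250   0.2350]
  [ 0.0350   0.0750   0.5150]
(I − A)⁻¹ = adj(I−A) / det(I−A) ≈
  [   1.7211     0.8309     1.0386]
  [   0.7270     1.5579     0.6973]
  [   0.1039     0.2226     1.5282]
Δx = (I − A)⁻¹ Δd with Δd having +25 in the Sector 3 component and 0 elsewhere.
So Δx_3 = L_33 · (+25), where L_33 = adj(I−A)_33 / det(I−A) = 0.5150 / 0.3370.
Δx_3 = 0.5150 × (+25) / 0.3370 = 12.875 / 0.3370 ≈ 38.2.

Δx_3 = 38.2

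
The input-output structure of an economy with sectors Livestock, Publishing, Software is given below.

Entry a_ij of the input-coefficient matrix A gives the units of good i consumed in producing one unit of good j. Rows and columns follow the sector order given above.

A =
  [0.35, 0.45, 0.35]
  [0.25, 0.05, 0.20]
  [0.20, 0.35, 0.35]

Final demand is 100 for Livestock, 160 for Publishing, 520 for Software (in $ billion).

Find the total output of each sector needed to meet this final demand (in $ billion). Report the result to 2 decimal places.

x_1 = 2033.41, x_2 = 1131.99, x_3 = 2035.20

I − A =
  [   0.65    -0.45    -0.35]
  [  -0.25     0.95    -0.20]
  [  -0.20    -0.35     0.65]
Cofactors of I−A, C_ij = (−1)^(i+j)·(minor ij) (rows/columns in the sector order above):
  C_11 = (0.95)(0.65) − (-0.20)(-0.35) = 0.5475
  C_12 = −[(-0.25)(0.65) − (-0.20)(-0.20)] = 0.2025
  C_13 = (-0.25)(-0.35) − (0.95)(-0.20) = 0.2775
  C_21 = −[(-0.45)(0.65) − (-0.35)(-0.35)] = 0.4150
  C_22 = (0.65)(0.65) − (-0.35)(-0.20) = 0.3525
  C_23 = −[(0.65)(-0.35) − (-0.45)(-0.20)] = 0.3175
  C_31 = (-0.45)(-0.20) − (-0.35)(0.95) = 0.4225
  C_32 = −[(0.65)(-0.20) − (-0.35)(-0.25)] = 0.2175
  C_33 = (0.65)(0.95) − (-0.45)(-0.25) = 0.5050
det(I−A) = Σ_j (I−A)_1j·C_1j = (0.65)(0.5475) + (-0.45)(0.2025) + (-0.35)(0.2775) = 0.167625
adj(I−A) = Cᵀ =
  [ 0.5475   0.4150   0.4225]
  [ 0.2025   0.3525   0.2175]
  [ 0.2775   0.3175   0.5050]
(I − A)⁻¹ = adj(I−A) / det(I−A) ≈
  [   3.2662     2.4758     2.5205]
  [   1.2081     2.1029     1.2975]
  [   1.6555     1.8941     3.0127]
x = (I − A)⁻¹ d = adj(I−A)·d / det(I−A), with det(I−A) = 0.167625:
  x_1 = (0.5475·100 + 0.4150·160 + 0.4225·520) / 0.167625 = 340.85 / 0.167625 ≈ 2033.41
  x_2 = (0.2025·100 + 0.3525·160 + 0.2175·520) / 0.167625 = 189.75 / 0.167625 ≈ 1131.99
  x_3 = (0.2775·100 + 0.3175·160 + 0.5050·520) / 0.167625 = 341.15 / 0.167625 ≈ 2035.20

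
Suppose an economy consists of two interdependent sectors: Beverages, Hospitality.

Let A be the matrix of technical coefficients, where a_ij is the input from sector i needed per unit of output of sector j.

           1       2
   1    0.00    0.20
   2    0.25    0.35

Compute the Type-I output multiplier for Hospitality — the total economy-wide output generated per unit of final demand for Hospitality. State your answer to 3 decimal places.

I − A =
  [   1.00    -0.20]
  [  -0.25     0.65]
det(I−A) = (1.00)(0.65) − (-0.20)(-0.25) = 0.6000
adj(I−A) = [[0.65, 0.20], [0.25, 1.00]]
(I − A)⁻¹ = adj(I−A) / det(I−A) ≈
  [   1.0833     0.3333]
  [   0.4167     1.6667]
The output multiplier for sector j is the column-j sum of the Leontief inverse (I − A)⁻¹ = adj(I−A) / det(I−A).
Column 2 of adj(I−A): (0.20, 1.00); det(I−A) = 0.6000.
m_2 = (0.20 + 1.00) / 0.6000 = 1.20 / 0.6000 = 2.000.

m_2 = 2.000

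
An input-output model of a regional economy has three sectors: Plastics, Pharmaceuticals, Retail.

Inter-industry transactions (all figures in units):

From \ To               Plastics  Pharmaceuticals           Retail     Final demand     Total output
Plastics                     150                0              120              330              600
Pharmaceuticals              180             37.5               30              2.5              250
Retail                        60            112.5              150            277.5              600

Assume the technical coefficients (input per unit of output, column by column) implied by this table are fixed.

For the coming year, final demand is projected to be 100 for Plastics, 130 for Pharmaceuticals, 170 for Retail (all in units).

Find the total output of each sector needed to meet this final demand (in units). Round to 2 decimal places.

x_1 = 244.70, x_2 = 263.87, x_3 = 417.62

Technical coefficients a_ij = z_ij / X_j:
  a_11 = 150/600 = 0.25, a_21 = 180/600 = 0.30, a_31 = 60/600 = 0.10
  a_12 = 0/250 = 0.00, a_22 = 37.5/250 = 0.15, a_32 = 112.5/250 = 0.45
  a_13 = 120/600 = 0.20, a_23 = 30/600 = 0.05, a_33 = 150/600 = 0.25
I − A =
  [   0.75     0.00    -0.20]
  [  -0.30     0.85    -0.05]
  [  -0.10    -0.45     0.75]
Cofactors of I−A, C_ij = (−1)^(i+j)·(minor ij) (rows/columns in the sector order above):
  C_11 = (0.85)(0.75) − (-0.05)(-0.45) = 0.6150
  C_12 = −[(-0.30)(0.75) − (-0.05)(-0.10)] = 0.2300
  C_13 = (-0.30)(-0.45) − (0.85)(-0.10) = 0.2200
  C_21 = −[(0.00)(0.75) − (-0.20)(-0.45)] = 0.0900
  C_22 = (0.75)(0.75) − (-0.20)(-0.10) = 0.5425
  C_23 = −[(0.75)(-0.45) − (0.00)(-0.10)] = 0.3375
  C_31 = (0.00)(-0.05) − (-0.20)(0.85) = 0.1700
  C_32 = −[(0.75)(-0.05) − (-0.20)(-0.30)] = 0.0975
  C_33 = (0.75)(0.85) − (0.00)(-0.30) = 0.6375
det(I−A) = Σ_j (I−A)_1j·C_1j = (0.75)(0.6150) + (0.00)(0.2300) + (-0.20)(0.2200) = 0.41725
adj(I−A) = Cᵀ =
  [ 0.6150   0.0900   0.1700]
  [ 0.2300   0.5425   0.0975]
  [ 0.2200   0.3375   0.6375]
(I − A)⁻¹ = adj(I−A) / det(I−A) ≈
  [   1.4739     0.2157     0.4074]
  [   0.5512     1.3002     0.2337]
  [   0.5273     0.8089     1.5279]
x = (I − A)⁻¹ d = adj(I−A)·d / det(I−A), with det(I−A) = 0.41725:
  x_1 = (0.6150·100 + 0.0900·130 + 0.1700·170) / 0.41725 = 102.10 / 0.41725 ≈ 244.70
  x_2 = (0.2300·100 + 0.5425·130 + 0.0975·170) / 0.41725 = 110.10 / 0.41725 ≈ 263.87
  x_3 = (0.2200·100 + 0.3375·130 + 0.6375·170) / 0.41725 = 174.25 / 0.41725 ≈ 417.62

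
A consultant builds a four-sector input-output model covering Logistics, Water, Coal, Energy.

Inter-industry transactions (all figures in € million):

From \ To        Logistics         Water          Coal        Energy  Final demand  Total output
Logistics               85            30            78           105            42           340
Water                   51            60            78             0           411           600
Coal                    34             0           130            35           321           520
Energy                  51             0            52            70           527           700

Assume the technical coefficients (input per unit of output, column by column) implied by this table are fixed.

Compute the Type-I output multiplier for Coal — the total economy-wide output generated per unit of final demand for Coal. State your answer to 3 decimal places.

m_C = 2.233

Technical coefficients a_ij = z_ij / X_j:
  a_LL = 85/340 = 0.25, a_WL = 51/340 = 0.15, a_CL = 34/340 = 0.10, a_EL = 51/340 = 0.15
  a_LW = 30/600 = 0.05, a_WW = 60/600 = 0.10, a_CW = 0/600 = 0.00, a_EW = 0/600 = 0.00
  a_LC = 78/520 = 0.15, a_WC = 78/520 = 0.15, a_CC = 130/520 = 0.25, a_EC = 52/520 = 0.10
  a_LE = 105/700 = 0.15, a_WE = 0/700 = 0.00, a_CE = 35/700 = 0.05, a_EE = 70/700 = 0.10
I − A =
  [   0.75    -0.05    -0.15    -0.15]
  [  -0.15     0.90    -0.15     0.00]
  [  -0.10     0.00     0.75    -0.05]
  [  -0.15     0.00    -0.10     0.90]
Compute the cofactors C_ij = (−1)^(i+j)·(3×3 minor ij) of I−A; the adjugate is their transpose:
adj(I−A) = Cᵀ =
  [ 0.603000   0.033500   0.141750   0.108375]
  [ 0.115125   0.469500   0.120375   0.025875]
  [ 0.087750   0.004875   0.580500   0.046875]
  [ 0.110250   0.006125   0.088125   0.486375]
det(I−A) = Σ_j (I−A)_1j·C_1j = (0.75)(0.603000) + (-0.05)(0.115125) + (-0.15)(0.087750) + (-0.15)(0.110250) = 0.41679375
(I − A)⁻¹ = adj(I−A) / det(I−A) ≈
  [   1.4468     0.0804     0.3401     0.2600]
  [   0.2762     1.1265     0.2888     0.0621]
  [   0.2105     0.0117     1.3928     0.1125]
  [   0.2645     0.0147     0.2114     1.1669]
The output multiplier for sector j is the column-j sum of the Leontief inverse (I − A)⁻¹ = adj(I−A) / det(I−A).
Column C of adj(I−A): (0.141750, 0.120375, 0.580500, 0.088125); det(I−A) = 0.41679375.
m_C = (0.141750 + 0.120375 + 0.580500 + 0.088125) / 0.41679375 = 0.93075 / 0.41679375 ≈ 2.233.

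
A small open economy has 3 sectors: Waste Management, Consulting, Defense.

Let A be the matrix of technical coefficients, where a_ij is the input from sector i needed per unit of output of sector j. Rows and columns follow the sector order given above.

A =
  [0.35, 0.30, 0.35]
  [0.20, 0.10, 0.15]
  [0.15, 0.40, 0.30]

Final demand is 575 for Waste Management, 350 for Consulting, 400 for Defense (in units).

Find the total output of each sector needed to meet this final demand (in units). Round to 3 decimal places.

I − A =
  [   0.65    -0.30    -0.35]
  [  -0.20     0.90    -0.15]
  [  -0.15    -0.40     0.70]
Cofactors of I−A, C_ij = (−1)^(i+j)·(minor ij) (rows/columns in the sector order above):
  C_11 = (0.90)(0.70) − (-0.15)(-0.40) = 0.5700
  C_12 = −[(-0.20)(0.70) − (-0.15)(-0.15)] = 0.1625
  C_13 = (-0.20)(-0.40) − (0.90)(-0.15) = 0.2150
  C_21 = −[(-0.30)(0.70) − (-0.35)(-0.40)] = 0.3500
  C_22 = (0.65)(0.70) − (-0.35)(-0.15) = 0.4025
  C_23 = −[(0.65)(-0.40) − (-0.30)(-0.15)] = 0.3050
  C_31 = (-0.30)(-0.15) − (-0.35)(0.90) = 0.3600
  C_32 = −[(0.65)(-0.15) − (-0.35)(-0.20)] = 0.1675
  C_33 = (0.65)(0.90) − (-0.30)(-0.20) = 0.5250
det(I−A) = Σ_j (I−A)_1j·C_1j = (0.65)(0.5700) + (-0.30)(0.1625) + (-0.35)(0.2150) = 0.2465
adj(I−A) = Cᵀ =
  [ 0.5700   0.3500   0.3600]
  [ 0.1625   0.4025   0.1675]
  [ 0.2150   0.3050   0.5250]
(I − A)⁻¹ = adj(I−A) / det(I−A) ≈
  [   2.3124     1.4199     1.4604]
  [   0.6592     1.6329     0.6795]
  [   0.8722     1.2373     2.1298]
x = (I − A)⁻¹ d = adj(I−A)·d / det(I−A), with det(I−A) = 0.2465:
  x_1 = (0.5700·575 + 0.3500·350 + 0.3600·400) / 0.2465 = 594.25 / 0.2465 ≈ 2410.751
  x_2 = (0.1625·575 + 0.4025·350 + 0.1675·400) / 0.2465 = 301.3125 / 0.2465 ≈ 1222.363
  x_3 = (0.2150·575 + 0.3050·350 + 0.5250·400) / 0.2465 = 440.375 / 0.2465 ≈ 1786.511

x_1 = 2410.751, x_2 = 1222.363, x_3 = 1786.511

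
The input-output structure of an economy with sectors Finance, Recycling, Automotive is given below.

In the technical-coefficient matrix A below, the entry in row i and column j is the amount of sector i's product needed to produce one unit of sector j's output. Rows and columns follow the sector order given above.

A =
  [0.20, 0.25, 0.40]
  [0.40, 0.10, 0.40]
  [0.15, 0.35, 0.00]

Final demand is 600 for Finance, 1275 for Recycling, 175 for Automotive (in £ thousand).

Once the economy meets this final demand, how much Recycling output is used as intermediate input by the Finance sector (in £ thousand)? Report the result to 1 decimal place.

I − A =
  [   0.80    -0.25    -0.40]
  [  -0.40     0.90    -0.40]
  [  -0.15    -0.35     1.00]
Cofactors of I−A, C_ij = (−1)^(i+j)·(minor ij) (rows/columns in the sector order above):
  C_11 = (0.90)(1.00) − (-0.40)(-0.35) = 0.7600
  C_12 = −[(-0.40)(1.00) − (-0.40)(-0.15)] = 0.4600
  C_13 = (-0.40)(-0.35) − (0.90)(-0.15) = 0.2750
  C_21 = −[(-0.25)(1.00) − (-0.40)(-0.35)] = 0.3900
  C_22 = (0.80)(1.00) − (-0.40)(-0.15) = 0.7400
  C_23 = −[(0.80)(-0.35) − (-0.25)(-0.15)] = 0.3175
  C_31 = (-0.25)(-0.40) − (-0.40)(0.90) = 0.4600
  C_32 = −[(0.80)(-0.40) − (-0.40)(-0.40)] = 0.4800
  C_33 = (0.80)(0.90) − (-0.25)(-0.40) = 0.6200
det(I−A) = Σ_j (I−A)_1j·C_1j = (0.80)(0.7600) + (-0.25)(0.4600) + (-0.40)(0.2750) = 0.3830
adj(I−A) = Cᵀ =
  [ 0.7600   0.3900   0.4600]
  [ 0.4600   0.7400   0.4800]
  [ 0.2750   0.3175   0.6200]
(I − A)⁻¹ = adj(I−A) / det(I−A) ≈
  [   1.9843     1.0183     1.2010]
  [   1.2010     1.9321     1.2533]
  [   0.7180     0.8290     1.6188]
First solve x = (I − A)⁻¹ d = adj(I−A)·d / det(I−A); in particular x_F = (0.7600·600 + 0.3900·1275 + 0.4600·175) / 0.3830 = 1033.75 / 0.3830 ≈ 2699.086.
Intermediate flow from R to F: z_RF = a_RF · x_F = 0.40 × 1033.75 / 0.3830 = 413.50 / 0.3830 ≈ 1079.6.

z_RF = 1079.6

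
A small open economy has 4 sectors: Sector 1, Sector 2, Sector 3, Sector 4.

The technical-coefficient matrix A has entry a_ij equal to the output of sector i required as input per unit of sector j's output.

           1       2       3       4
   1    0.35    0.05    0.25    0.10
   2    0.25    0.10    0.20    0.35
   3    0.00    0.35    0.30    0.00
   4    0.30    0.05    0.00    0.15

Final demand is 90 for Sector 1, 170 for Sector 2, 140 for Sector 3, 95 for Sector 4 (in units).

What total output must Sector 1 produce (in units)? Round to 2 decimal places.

x_1 = 395.80

I − A =
  [   0.65    -0.05    -0.25    -0.10]
  [  -0.25     0.90    -0.20    -0.35]
  [   0.00    -0.35     0.70     0.00]
  [  -0.30    -0.05     0.00     0.85]
Compute the cofactors C_ij = (−1)^(i+j)·(3×3 minor ij) of I−A; the adjugate is their transpose:
adj(I−A) = Cᵀ =
  [ 0.463750   0.107625   0.196375   0.098875]
  [ 0.222250   0.365750   0.183875   0.176750]
  [ 0.111125   0.182875   0.441750   0.088375]
  [ 0.176750   0.059500   0.080125   0.333375]
det(I−A) = Σ_j (I−A)_1j·C_1j = (0.65)(0.463750) + (-0.05)(0.222250) + (-0.25)(0.111125) + (-0.10)(0.176750) = 0.24486875
(I − A)⁻¹ = adj(I−A) / det(I−A) ≈
  [   1.8939     0.4395     0.8020     0.4038]
  [   0.9076     1.4937     0.7509     0.7218]
  [   0.4538     0.7468     1.8040     0.3609]
  [   0.7218     0.2430     0.3272     1.3614]
x = (I − A)⁻¹ d = adj(I−A)·d / det(I−A), with det(I−A) = 0.24486875:
  x_1 = (0.463750·90 + 0.107625·170 + 0.196375·140 + 0.098875·95) / 0.24486875 = 96.919375 / 0.24486875 ≈ 395.80
  x_2 = (0.222250·90 + 0.365750·170 + 0.183875·140 + 0.176750·95) / 0.24486875 = 124.71375 / 0.24486875 ≈ 509.31
  x_3 = (0.111125·90 + 0.182875·170 + 0.441750·140 + 0.088375·95) / 0.24486875 = 111.330625 / 0.24486875 ≈ 454.65
  x_4 = (0.176750·90 + 0.059500·170 + 0.080125·140 + 0.333375·95) / 0.24486875 = 68.910625 / 0.24486875 ≈ 281.42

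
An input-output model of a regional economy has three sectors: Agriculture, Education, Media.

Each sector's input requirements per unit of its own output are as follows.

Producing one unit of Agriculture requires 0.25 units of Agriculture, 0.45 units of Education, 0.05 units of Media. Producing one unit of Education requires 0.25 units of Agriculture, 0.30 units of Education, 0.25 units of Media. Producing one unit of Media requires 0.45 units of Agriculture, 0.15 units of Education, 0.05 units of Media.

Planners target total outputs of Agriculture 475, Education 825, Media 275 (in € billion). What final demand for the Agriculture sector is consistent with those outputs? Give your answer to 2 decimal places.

d_1 = 26.25

I − A =
  [   0.75    -0.25    -0.45]
  [  -0.45     0.70    -0.15]
  [  -0.05    -0.25     0.95]
d = (I − A) x:
  d_1 = (+0.75)·475 + (-0.25)·825 + (-0.45)·275 = 26.25
  d_2 = (-0.45)·475 + (+0.70)·825 + (-0.15)·275 = 322.50
  d_3 = (-0.05)·475 + (-0.25)·825 + (+0.95)·275 = 31.25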